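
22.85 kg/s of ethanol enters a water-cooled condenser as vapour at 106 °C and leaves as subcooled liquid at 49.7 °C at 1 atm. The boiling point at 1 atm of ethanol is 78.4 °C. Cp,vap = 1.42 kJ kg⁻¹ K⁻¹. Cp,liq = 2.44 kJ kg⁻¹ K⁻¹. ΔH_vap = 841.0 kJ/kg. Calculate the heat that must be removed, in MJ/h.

Q_c = 78200 MJ/h

vapour 106→78.4 °C: -39.192 kJ/kg
condensation at 78.4 °C: -841 kJ/kg
liquid 78.4→49.7 °C: -70.028 kJ/kg
Δh = -39.192 + -841 + -70.028 = -950.22 kJ/kg
Q = ṁ·Δh = 22.85 kg/s × -950.22 kJ/kg = -21713 kJ/s
|Q| = 21713 kW = 78165 MJ/h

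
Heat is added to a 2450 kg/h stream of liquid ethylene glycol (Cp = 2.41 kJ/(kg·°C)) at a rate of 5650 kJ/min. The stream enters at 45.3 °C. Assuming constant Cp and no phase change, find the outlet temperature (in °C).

Q = 5650 kJ/min = 339000 kJ/h
ΔT = Q/(ṁ·Cp) = 339000/(2450×2.41) = 57.414 K
T_out = 45.3 + 57.414 = 102.71 °C

T_out = 103 °C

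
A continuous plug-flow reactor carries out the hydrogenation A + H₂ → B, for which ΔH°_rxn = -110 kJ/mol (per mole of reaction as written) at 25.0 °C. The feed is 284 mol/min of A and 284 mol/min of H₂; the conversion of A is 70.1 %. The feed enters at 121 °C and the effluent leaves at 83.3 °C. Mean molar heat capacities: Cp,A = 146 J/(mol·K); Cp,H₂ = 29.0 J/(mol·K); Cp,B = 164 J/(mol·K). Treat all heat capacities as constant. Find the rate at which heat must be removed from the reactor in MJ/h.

Extent of reaction ξ = 0.701 × 284 = 199.08 mol/min
Reaction term: ξ·ΔH°_rxn = 199.08 × -110 = -21899 kJ/min
Sensible, feed 121→25 °C: -4771.2 kJ/min
Outlet flows (mol/min): A 84.916, H₂ 84.916, B 199.08
Sensible, products 25→83.3 °C: 2769.8 kJ/min
Q = ΔH = -23901 kJ/min = -398.34 kW
Heat removed = 1434 MJ/h

Q_out = 1430 MJ/h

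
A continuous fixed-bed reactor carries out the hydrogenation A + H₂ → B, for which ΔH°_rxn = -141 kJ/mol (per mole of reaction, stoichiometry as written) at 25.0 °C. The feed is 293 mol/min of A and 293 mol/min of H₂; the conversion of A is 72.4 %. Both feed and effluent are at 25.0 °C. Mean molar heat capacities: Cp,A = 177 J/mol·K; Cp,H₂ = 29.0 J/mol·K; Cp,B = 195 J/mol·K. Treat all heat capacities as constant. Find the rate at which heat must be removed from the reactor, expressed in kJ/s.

Extent of reaction ξ = 0.724 × 293 = 212.13 mol/min
Reaction term: ξ·ΔH°_rxn = 212.13 × -141 = -29911 kJ/min
Q = ΔH = -29911 kJ/min = -498.51 kW
Heat removed = 498.51 kJ/s

Q_out = 499 kJ/s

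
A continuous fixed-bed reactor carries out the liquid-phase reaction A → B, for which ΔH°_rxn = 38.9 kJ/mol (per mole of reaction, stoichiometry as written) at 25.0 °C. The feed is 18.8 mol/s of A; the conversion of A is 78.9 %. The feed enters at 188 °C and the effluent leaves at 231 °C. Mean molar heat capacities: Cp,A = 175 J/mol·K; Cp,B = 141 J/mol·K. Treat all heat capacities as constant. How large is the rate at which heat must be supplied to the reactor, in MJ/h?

Q_in = 2210 MJ/h

Extent of reaction ξ = 0.789 × 18.8 = 14.833 mol/s
Reaction term: ξ·ΔH°_rxn = 14.833 × 38.9 = 577.01 kJ/s
Sensible, feed 188→25 °C: -536.27 kJ/s
Outlet flows (mol/s): A 3.9668, B 14.833
Sensible, products 25→231 °C: 573.85 kJ/s
Q = ΔH = 614.59 kJ/s = 614.59 kW
Heat supplied = 2212.5 MJ/h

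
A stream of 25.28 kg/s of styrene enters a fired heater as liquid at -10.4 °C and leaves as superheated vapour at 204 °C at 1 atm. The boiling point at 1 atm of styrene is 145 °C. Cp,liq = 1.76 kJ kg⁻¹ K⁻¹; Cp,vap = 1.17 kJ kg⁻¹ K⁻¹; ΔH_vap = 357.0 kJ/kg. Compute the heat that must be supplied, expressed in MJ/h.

liquid -10.4→145 °C: 273.5 kJ/kg
vaporisation at 145 °C: 357 kJ/kg
vapour 145→204 °C: 69.03 kJ/kg
Δh = 273.5 + 357 + 69.03 = 699.53 kJ/kg
Q = ṁ·Δh = 25.28 kg/s × 699.53 kJ/kg = 17684 kJ/s
|Q| = 17684 kW = 63663 MJ/h

Q = 63700 MJ/h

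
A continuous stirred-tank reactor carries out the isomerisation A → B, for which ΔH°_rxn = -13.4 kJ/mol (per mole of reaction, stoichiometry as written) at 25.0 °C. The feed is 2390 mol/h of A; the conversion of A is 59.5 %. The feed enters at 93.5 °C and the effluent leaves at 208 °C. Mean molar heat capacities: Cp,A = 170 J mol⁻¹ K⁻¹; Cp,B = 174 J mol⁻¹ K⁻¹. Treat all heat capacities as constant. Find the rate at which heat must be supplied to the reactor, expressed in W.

Extent of reaction ξ = 0.595 × 2390 = 1422 mol/h
Reaction term: ξ·ΔH°_rxn = 1422 × -13.4 = -19055 kJ/h
Sensible, feed 93.5→25 °C: -27832 kJ/h
Outlet flows (mol/h): A 967.95, B 1422
Sensible, products 25→208 °C: 75394 kJ/h
Q = ΔH = 28507 kJ/h = 7.9186 kW
Heat supplied = 7918.6 W

Q_in = 7920 W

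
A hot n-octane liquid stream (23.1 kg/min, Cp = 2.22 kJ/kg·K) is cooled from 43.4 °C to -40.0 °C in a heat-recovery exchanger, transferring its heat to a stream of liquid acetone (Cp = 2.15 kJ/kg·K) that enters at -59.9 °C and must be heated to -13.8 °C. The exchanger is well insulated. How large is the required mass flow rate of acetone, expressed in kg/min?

ṁ_c = 43.2 kg/min

Heat released by hot stream: Q = 23.1 × 2.22 × (43.4 − -40.0) = 4276.9 kJ/min
Energy balance on cold side (adiabatic exchanger): Q = ṁ_c·Cp_c·(T_c,out − T_c,in)
ṁ_c = 4276.9 / [2.15 × (-13.8 − -59.9)] = 43.151 kg/min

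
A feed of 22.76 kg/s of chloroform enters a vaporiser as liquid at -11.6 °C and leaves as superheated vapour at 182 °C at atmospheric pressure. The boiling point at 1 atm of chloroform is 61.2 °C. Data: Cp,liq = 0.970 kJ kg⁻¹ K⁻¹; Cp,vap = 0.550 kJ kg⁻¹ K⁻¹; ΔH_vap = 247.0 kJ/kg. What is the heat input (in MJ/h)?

liquid -11.6→61.2 °C: 70.616 kJ/kg
vaporisation at 61.2 °C: 247 kJ/kg
vapour 61.2→182 °C: 66.44 kJ/kg
Δh = 70.616 + 247 + 66.44 = 384.06 kJ/kg
Q = ṁ·Δh = 22.76 kg/s × 384.06 kJ/kg = 8741.1 kJ/s
|Q| = 8741.1 kW = 31468 MJ/h

Q = 31500 MJ/h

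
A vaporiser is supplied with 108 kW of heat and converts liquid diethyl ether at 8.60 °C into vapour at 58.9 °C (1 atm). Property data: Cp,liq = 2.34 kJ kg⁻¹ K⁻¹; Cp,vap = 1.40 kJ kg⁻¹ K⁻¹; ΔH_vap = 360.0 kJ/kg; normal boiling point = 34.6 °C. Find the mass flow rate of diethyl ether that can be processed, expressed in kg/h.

Δh = 2.34×(34.6−8.60) + 360.0 + 1.40×(58.9−34.6) = 454.86 kJ/kg
Q = 108 kW = 108 kJ/s = 388800 kJ/h
ṁ = Q/Δh = 388800 / 454.86 = 854.77 kg/h

ṁ = 855 kg/h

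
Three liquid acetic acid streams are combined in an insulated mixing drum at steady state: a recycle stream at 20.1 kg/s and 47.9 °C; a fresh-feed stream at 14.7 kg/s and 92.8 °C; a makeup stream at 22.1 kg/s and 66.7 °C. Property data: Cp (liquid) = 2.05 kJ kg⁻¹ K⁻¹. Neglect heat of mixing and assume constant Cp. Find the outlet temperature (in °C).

Adiabatic, steady state ⇒ Σ ṁᵢCp,ᵢ(T_out − Tᵢ) = 0
T_out = Σ ṁᵢCp,ᵢTᵢ / Σ ṁᵢCp,ᵢ
      = 7792.1 / 116.64 = 66.802 °C

T_out = 66.8 °C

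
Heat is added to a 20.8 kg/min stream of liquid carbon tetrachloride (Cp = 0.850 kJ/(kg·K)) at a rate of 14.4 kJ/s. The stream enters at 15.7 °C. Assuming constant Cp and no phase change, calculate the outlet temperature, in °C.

Q = 14.4 kJ/s = 864 kJ/min
ΔT = Q/(ṁ·Cp) = 864/(20.8×0.850) = 48.869 K
T_out = 15.7 + 48.869 = 64.569 °C

T_out = 64.6 °C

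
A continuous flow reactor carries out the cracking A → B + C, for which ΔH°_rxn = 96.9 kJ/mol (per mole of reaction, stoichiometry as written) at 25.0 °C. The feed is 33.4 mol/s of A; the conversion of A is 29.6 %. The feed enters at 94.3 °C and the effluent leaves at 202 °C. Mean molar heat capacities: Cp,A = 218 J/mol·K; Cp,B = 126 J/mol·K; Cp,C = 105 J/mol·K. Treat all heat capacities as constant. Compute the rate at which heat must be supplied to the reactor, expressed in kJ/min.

Q_in = 106000 kJ/min

Extent of reaction ξ = 0.296 × 33.4 = 9.8864 mol/s
Reaction term: ξ·ΔH°_rxn = 9.8864 × 96.9 = 957.99 kJ/s
Sensible, feed 94.3→25 °C: -504.59 kJ/s
Outlet flows (mol/s): A 23.514, B 9.8864, C 9.8864
Sensible, products 25→202 °C: 1311.5 kJ/s
Q = ΔH = 1764.9 kJ/s = 1764.9 kW
Heat supplied = 105900 kJ/min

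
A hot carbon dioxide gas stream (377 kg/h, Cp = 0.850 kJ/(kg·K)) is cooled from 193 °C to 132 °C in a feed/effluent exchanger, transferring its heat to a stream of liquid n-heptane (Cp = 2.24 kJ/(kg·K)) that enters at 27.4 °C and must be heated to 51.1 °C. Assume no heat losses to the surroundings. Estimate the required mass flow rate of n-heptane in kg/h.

Heat released by hot stream: Q = 377 × 0.850 × (193 − 132) = 19547 kJ/h
Energy balance on cold side (adiabatic exchanger): Q = ṁ_c·Cp_c·(T_c,out − T_c,in)
ṁ_c = 19547 / [2.24 × (51.1 − 27.4)] = 368.21 kg/h

ṁ_c = 368 kg/h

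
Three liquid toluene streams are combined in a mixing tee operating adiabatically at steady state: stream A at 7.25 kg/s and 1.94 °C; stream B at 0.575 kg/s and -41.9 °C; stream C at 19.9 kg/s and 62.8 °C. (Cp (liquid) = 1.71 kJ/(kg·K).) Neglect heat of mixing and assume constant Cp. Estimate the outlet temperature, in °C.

Adiabatic, steady state ⇒ Σ ṁᵢCp,ᵢ(T_out − Tᵢ) = 0
Σ ṁᵢCp,ᵢTᵢ = 7.25×1.71×1.94 + 0.575×1.71×-41.9 + 19.9×1.71×62.8 = 2119.9
Σ ṁᵢCp,ᵢ = 7.25×1.71 + 0.575×1.71 + 19.9×1.71 = 47.41
T_out = 2119.9 / 47.41 = 44.714 °C

T_out = 44.7 °C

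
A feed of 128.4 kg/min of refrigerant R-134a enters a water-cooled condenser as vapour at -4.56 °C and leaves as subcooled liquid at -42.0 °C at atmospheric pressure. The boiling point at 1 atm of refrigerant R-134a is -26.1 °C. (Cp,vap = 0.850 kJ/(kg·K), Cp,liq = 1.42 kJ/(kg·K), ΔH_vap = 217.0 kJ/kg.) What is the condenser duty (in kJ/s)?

vapour -4.56→-26.1 °C: -18.309 kJ/kg
condensation at -26.1 °C: -217 kJ/kg
liquid -26.1→-42.0 °C: -22.578 kJ/kg
Δh = -18.309 + -217 + -22.578 = -257.89 kJ/kg
Q = ṁ·Δh = 128.4 kg/min × -257.89 kJ/kg = -33113 kJ/min
|Q| = 551.88 kW

Q_c = 552 kJ/s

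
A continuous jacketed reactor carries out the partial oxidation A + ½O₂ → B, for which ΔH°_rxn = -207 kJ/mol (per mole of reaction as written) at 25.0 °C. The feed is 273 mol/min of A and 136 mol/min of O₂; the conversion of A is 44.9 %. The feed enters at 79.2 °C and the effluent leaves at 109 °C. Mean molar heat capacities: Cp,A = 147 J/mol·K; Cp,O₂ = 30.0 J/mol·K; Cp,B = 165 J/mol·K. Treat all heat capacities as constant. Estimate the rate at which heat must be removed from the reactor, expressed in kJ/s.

Extent of reaction ξ = 0.449 × 273 = 122.58 mol/min
Reaction term: ξ·ΔH°_rxn = 122.58 × -207 = -25373 kJ/min
Sensible, feed 79.2→25 °C: -2396.2 kJ/min
Outlet flows (mol/min): A 150.42, O₂ 74.712, B 122.58
Sensible, products 25→109 °C: 3744.6 kJ/min
Q = ΔH = -24025 kJ/min = -400.42 kW
Heat removed = 400.42 kJ/s

Q_out = 400 kJ/s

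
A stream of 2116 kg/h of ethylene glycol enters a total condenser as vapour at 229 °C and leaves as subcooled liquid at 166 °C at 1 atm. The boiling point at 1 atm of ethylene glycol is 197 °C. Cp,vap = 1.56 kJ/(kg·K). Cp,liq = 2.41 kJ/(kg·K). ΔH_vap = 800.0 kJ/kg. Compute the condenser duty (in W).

vapour 229→197 °C: -49.92 kJ/kg
condensation at 197 °C: -800 kJ/kg
liquid 197→166 °C: -74.71 kJ/kg
Δh = -49.92 + -800 + -74.71 = -924.63 kJ/kg
Q = ṁ·Δh = 2116 kg/h × -924.63 kJ/kg = -1.9565e+06 kJ/h
|Q| = 543.48 kW = 543480 W

Q_c = 543000 W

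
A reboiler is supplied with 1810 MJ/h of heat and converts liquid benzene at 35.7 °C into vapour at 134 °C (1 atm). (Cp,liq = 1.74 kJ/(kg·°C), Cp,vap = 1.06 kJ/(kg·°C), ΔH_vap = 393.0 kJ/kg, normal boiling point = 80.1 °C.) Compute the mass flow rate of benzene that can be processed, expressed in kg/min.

Δh = 1.74×(80.1−35.7) + 393.0 + 1.06×(134−80.1) = 527.39 kJ/kg
Q = 1810 MJ/h = 502.78 kJ/s = 30167 kJ/min
ṁ = Q/Δh = 30167 / 527.39 = 57.2 kg/min

ṁ = 57.2 kg/min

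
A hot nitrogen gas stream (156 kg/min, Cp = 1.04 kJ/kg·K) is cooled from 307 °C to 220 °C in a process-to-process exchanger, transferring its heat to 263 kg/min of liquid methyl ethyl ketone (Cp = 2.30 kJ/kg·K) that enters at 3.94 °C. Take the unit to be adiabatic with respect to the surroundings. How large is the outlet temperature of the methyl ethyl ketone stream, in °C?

T_c,out = 27.3 °C

Heat released by hot stream: Q = 156 × 1.04 × (307 − 220) = 14115 kJ/min
Energy balance on cold side (adiabatic exchanger): Q = ṁ_c·Cp_c·(T_c,out − T_c,in)
T_c,out = 3.94 + 14115/(263 × 2.30) = 27.274 °C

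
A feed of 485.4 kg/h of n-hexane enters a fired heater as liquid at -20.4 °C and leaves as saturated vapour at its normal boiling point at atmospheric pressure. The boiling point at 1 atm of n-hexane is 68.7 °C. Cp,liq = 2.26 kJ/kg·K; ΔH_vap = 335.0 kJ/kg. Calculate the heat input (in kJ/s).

liquid -20.4→68.7 °C: 201.37 kJ/kg
vaporisation at 68.7 °C: 335 kJ/kg
Δh = 201.37 + 335 = 536.37 kJ/kg
Q = ṁ·Δh = 485.4 kg/h × 536.37 kJ/kg = 260350 kJ/h
|Q| = 72.32 kW

Q = 72.3 kJ/s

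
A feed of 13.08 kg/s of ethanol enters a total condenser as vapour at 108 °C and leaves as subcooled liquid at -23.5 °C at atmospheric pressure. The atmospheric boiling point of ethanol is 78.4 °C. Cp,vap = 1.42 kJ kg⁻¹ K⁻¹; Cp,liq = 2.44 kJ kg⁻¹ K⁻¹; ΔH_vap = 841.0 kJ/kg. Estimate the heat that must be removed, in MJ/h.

vapour 108→78.4 °C: -42.032 kJ/kg
condensation at 78.4 °C: -841 kJ/kg
liquid 78.4→-23.5 °C: -248.64 kJ/kg
Δh = -42.032 + -841 + -248.64 = -1131.7 kJ/kg
Q = ṁ·Δh = 13.08 kg/s × -1131.7 kJ/kg = -14802 kJ/s
|Q| = 14802 kW = 53288 MJ/h

Q_c = 53300 MJ/h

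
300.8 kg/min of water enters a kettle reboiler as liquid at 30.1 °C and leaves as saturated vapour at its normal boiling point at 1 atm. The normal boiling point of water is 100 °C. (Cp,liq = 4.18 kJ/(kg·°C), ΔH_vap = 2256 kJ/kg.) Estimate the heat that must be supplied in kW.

liquid 30.1→100 °C: 292.18 kJ/kg
vaporisation at 100 °C: 2256 kJ/kg
Δh = 292.18 + 2256 = 2548.2 kJ/kg
Q = ṁ·Δh = 300.8 kg/min × 2548.2 kJ/kg = 766490 kJ/min
|Q| = 12775 kW

Q = 12800 kW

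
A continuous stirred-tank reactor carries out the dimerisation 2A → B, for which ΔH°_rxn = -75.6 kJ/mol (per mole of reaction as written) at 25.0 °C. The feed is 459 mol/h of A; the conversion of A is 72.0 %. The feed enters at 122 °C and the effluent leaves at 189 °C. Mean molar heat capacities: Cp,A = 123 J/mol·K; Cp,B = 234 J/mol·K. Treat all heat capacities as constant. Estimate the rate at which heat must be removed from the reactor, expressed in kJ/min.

Q_out = 151 kJ/min

Extent of reaction ξ = 0.720 × 459 / 2 = 165.24 mol/h
Reaction term: ξ·ΔH°_rxn = 165.24 × -75.6 = -12492 kJ/h
Sensible, feed 122→25 °C: -5476.3 kJ/h
Outlet flows (mol/h): A 128.52, B 165.24
Sensible, products 25→189 °C: 8933.8 kJ/h
Q = ΔH = -9034.7 kJ/h = -2.5096 kW
Heat removed = 150.58 kJ/min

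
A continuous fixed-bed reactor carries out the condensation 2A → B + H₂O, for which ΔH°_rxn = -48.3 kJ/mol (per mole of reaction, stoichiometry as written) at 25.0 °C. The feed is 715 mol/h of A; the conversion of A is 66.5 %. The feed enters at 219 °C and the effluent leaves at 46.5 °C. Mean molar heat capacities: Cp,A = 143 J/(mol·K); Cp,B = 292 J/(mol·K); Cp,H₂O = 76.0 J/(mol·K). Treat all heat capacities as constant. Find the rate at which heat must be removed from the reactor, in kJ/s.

Q_out = 7.97 kJ/s

Extent of reaction ξ = 0.665 × 715 / 2 = 237.74 mol/h
Reaction term: ξ·ΔH°_rxn = 237.74 × -48.3 = -11483 kJ/h
Sensible, feed 219→25 °C: -19836 kJ/h
Outlet flows (mol/h): A 239.52, B 237.74, H₂O 237.74
Sensible, products 25→46.5 °C: 2617.4 kJ/h
Q = ΔH = -28701 kJ/h = -7.9725 kW
Heat removed = 7.9725 kJ/s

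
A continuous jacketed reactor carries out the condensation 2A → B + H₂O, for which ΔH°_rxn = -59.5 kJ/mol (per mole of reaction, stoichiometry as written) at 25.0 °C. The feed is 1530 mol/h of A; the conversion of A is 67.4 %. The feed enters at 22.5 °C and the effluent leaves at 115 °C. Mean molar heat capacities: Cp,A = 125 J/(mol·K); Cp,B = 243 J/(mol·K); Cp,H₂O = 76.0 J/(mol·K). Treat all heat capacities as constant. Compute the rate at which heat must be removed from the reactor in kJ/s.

Q_out = 2.72 kJ/s

Extent of reaction ξ = 0.674 × 1530 / 2 = 515.61 mol/h
Reaction term: ξ·ΔH°_rxn = 515.61 × -59.5 = -30679 kJ/h
Sensible, feed 22.5→25 °C: 478.12 kJ/h
Outlet flows (mol/h): A 498.78, B 515.61, H₂O 515.61
Sensible, products 25→115 °C: 20414 kJ/h
Q = ΔH = -9786.2 kJ/h = -2.7184 kW
Heat removed = 2.7184 kJ/s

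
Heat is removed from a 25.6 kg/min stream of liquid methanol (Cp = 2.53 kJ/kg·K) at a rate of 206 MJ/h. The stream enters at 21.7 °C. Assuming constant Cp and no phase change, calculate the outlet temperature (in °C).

Q = 206 MJ/h = 3433.3 kJ/min
ΔT = Q/(ṁ·Cp) = 3433.3/(25.6×2.53) = 53.01 K
T_out = 21.7 − 53.01 = -31.31 °C

T_out = -31.3 °C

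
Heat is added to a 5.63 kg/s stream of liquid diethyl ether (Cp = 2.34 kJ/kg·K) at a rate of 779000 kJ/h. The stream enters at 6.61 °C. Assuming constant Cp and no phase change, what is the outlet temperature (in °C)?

T_out = 23.0 °C

Q = 779000 kJ/h = 216.39 kJ/s
ΔT = Q/(ṁ·Cp) = 216.39/(5.63×2.34) = 16.425 K
T_out = 6.61 + 16.425 = 23.035 °C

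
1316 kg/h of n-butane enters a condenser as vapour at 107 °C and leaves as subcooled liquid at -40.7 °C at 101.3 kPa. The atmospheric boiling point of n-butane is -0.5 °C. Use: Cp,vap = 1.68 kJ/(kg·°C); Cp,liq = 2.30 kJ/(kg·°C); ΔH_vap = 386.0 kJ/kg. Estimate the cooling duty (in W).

Q_c = 241000 W

vapour 107→-0.5 °C: -180.6 kJ/kg
condensation at -0.5 °C: -386 kJ/kg
liquid -0.5→-40.7 °C: -92.46 kJ/kg
Δh = -180.6 + -386 + -92.46 = -659.06 kJ/kg
Q = ṁ·Δh = 1316 kg/h × -659.06 kJ/kg = -867320 kJ/h
|Q| = 240.92 kW = 240920 W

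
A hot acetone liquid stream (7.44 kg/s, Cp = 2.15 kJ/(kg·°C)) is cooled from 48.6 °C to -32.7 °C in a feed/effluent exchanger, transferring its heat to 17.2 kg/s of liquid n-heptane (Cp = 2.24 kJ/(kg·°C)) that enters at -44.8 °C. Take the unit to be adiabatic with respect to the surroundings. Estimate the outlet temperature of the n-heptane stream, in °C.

Heat released by hot stream: Q = 7.44 × 2.15 × (48.6 − -32.7) = 1300.5 kJ/s
Energy balance on cold side (adiabatic exchanger): Q = ṁ_c·Cp_c·(T_c,out − T_c,in)
T_c,out = -44.8 + 1300.5/(17.2 × 2.24) = -11.046 °C

T_c,out = -11.0 °C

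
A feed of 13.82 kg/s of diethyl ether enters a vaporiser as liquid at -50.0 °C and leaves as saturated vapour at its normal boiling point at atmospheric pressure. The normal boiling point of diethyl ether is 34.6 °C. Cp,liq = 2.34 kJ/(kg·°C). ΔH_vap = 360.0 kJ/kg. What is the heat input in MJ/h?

Q = 27800 MJ/h

liquid -50.0→34.6 °C: 197.96 kJ/kg
vaporisation at 34.6 °C: 360 kJ/kg
Δh = 197.96 + 360 = 557.96 kJ/kg
Q = ṁ·Δh = 13.82 kg/s × 557.96 kJ/kg = 7711.1 kJ/s
|Q| = 7711.1 kW = 27760 MJ/h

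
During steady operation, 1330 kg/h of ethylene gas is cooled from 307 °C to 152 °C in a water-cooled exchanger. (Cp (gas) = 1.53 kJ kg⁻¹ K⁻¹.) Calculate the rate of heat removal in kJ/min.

Q_c = 5260 kJ/min

Q = ṁ·Cp·ΔT = 1330 × 1.53 × (152 − 307) = -315410 kJ/h
Converting: 315410 / 3600 s = 87.614 kW
Cooling duty = 5256.8 kJ/min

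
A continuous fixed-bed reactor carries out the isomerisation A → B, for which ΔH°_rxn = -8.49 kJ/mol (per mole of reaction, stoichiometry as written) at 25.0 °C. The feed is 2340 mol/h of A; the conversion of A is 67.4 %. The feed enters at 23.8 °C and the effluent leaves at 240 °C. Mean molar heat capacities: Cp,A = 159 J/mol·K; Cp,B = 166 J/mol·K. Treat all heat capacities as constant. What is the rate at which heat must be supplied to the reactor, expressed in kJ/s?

Q_in = 19.3 kJ/s

Extent of reaction ξ = 0.674 × 2340 = 1577.2 mol/h
Reaction term: ξ·ΔH°_rxn = 1577.2 × -8.49 = -13390 kJ/h
Sensible, feed 23.8→25 °C: 446.47 kJ/h
Outlet flows (mol/h): A 762.84, B 1577.2
Sensible, products 25→240 °C: 82367 kJ/h
Q = ΔH = 69423 kJ/h = 19.284 kW
Heat supplied = 19.284 kJ/s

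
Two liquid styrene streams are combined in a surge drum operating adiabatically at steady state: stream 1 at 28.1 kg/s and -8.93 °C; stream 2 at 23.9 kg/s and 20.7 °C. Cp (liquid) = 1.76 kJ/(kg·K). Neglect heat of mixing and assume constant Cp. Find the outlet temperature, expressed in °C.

T_out = 4.69 °C

Energy balance with Q = 0: Σ ṁᵢCp,ᵢ(T_out − Tᵢ) = 0
T_out = Σ ṁᵢCp,ᵢTᵢ / Σ ṁᵢCp,ᵢ
      = 429.08 / 91.52 = 4.6884 °C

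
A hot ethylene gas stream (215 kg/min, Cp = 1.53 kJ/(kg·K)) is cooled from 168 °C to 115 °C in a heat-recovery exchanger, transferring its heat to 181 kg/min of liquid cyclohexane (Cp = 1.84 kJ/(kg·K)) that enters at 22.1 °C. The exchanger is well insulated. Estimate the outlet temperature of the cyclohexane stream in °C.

T_c,out = 74.4 °C

Heat released by hot stream: Q = 215 × 1.53 × (168 − 115) = 17434 kJ/min
Energy balance on cold side (adiabatic exchanger): Q = ṁ_c·Cp_c·(T_c,out − T_c,in)
T_c,out = 22.1 + 17434/(181 × 1.84) = 74.449 °C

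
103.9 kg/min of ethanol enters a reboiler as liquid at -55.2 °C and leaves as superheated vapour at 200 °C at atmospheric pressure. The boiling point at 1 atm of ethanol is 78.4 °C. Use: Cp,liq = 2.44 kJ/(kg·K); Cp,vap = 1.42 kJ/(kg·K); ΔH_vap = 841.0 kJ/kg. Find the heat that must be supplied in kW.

liquid -55.2→78.4 °C: 325.98 kJ/kg
vaporisation at 78.4 °C: 841 kJ/kg
vapour 78.4→200 °C: 172.67 kJ/kg
Δh = 325.98 + 841 + 172.67 = 1339.7 kJ/kg
Q = ṁ·Δh = 103.9 kg/min × 1339.7 kJ/kg = 139190 kJ/min
|Q| = 2319.8 kW

Q = 2320 kW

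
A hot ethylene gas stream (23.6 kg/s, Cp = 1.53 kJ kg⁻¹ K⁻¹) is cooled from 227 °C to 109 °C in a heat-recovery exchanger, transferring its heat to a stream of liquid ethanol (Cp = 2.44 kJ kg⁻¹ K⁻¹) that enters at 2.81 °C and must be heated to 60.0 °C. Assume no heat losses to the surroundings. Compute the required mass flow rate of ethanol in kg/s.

ṁ_c = 30.5 kg/s

Heat released by hot stream: Q = 23.6 × 1.53 × (227 − 109) = 4260.7 kJ/s
Energy balance on cold side (adiabatic exchanger): Q = ṁ_c·Cp_c·(T_c,out − T_c,in)
ṁ_c = 4260.7 / [2.44 × (60.0 − 2.81)] = 30.533 kg/s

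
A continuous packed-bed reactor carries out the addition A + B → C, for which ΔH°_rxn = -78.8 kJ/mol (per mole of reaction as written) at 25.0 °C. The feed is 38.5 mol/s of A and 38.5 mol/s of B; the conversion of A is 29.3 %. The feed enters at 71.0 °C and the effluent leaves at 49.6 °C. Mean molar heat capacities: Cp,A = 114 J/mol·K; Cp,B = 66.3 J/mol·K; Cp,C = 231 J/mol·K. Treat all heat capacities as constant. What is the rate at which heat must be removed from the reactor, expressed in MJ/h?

Q_out = 3680 MJ/h

Extent of reaction ξ = 0.293 × 38.5 = 11.28 mol/s
Reaction term: ξ·ΔH°_rxn = 11.28 × -78.8 = -888.9 kJ/s
Sensible, feed 71.0→25 °C: -319.31 kJ/s
Outlet flows (mol/s): A 27.22, B 27.22, C 11.28
Sensible, products 25→49.6 °C: 184.83 kJ/s
Q = ΔH = -1023.4 kJ/s = -1023.4 kW
Heat removed = 3684.2 MJ/h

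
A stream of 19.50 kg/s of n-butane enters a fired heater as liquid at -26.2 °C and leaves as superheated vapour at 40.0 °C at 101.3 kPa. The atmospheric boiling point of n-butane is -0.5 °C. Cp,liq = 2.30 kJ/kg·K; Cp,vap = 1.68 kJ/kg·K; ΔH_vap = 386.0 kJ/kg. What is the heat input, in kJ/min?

liquid -26.2→-0.5 °C: 59.11 kJ/kg
vaporisation at -0.5 °C: 386 kJ/kg
vapour -0.5→40.0 °C: 68.04 kJ/kg
Δh = 59.11 + 386 + 68.04 = 513.15 kJ/kg
Q = ṁ·Δh = 19.50 kg/s × 513.15 kJ/kg = 10006 kJ/s
|Q| = 10006 kW = 600390 kJ/min

Q = 600000 kJ/min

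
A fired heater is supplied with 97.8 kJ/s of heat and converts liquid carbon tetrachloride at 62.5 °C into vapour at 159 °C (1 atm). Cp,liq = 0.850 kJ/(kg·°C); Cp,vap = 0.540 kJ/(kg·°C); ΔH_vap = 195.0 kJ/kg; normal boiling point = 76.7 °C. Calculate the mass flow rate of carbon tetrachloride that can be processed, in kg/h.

Δh = 0.850×(76.7−62.5) + 195.0 + 0.540×(159−76.7) = 251.51 kJ/kg
Q = 97.8 kJ/s = 97.8 kJ/s = 352080 kJ/h
ṁ = Q/Δh = 352080 / 251.51 = 1399.9 kg/h

ṁ = 1400 kg/h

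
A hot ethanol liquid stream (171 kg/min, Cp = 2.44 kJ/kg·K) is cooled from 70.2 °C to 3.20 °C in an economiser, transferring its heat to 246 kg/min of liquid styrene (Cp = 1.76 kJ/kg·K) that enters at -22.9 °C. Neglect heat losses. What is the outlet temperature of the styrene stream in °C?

T_c,out = 41.7 °C

Heat released by hot stream: Q = 171 × 2.44 × (70.2 − 3.20) = 27955 kJ/min
Energy balance on cold side (adiabatic exchanger): Q = ṁ_c·Cp_c·(T_c,out − T_c,in)
T_c,out = -22.9 + 27955/(246 × 1.76) = 41.667 °C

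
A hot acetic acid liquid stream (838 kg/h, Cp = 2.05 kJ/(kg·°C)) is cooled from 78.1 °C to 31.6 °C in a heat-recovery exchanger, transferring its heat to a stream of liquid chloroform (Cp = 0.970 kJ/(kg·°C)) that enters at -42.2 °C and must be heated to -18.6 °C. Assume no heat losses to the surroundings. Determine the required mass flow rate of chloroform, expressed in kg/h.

ṁ_c = 3490 kg/h

Heat released by hot stream: Q = 838 × 2.05 × (78.1 − 31.6) = 79882 kJ/h
Energy balance on cold side (adiabatic exchanger): Q = ṁ_c·Cp_c·(T_c,out − T_c,in)
ṁ_c = 79882 / [0.970 × (-18.6 − -42.2)] = 3489.5 kg/h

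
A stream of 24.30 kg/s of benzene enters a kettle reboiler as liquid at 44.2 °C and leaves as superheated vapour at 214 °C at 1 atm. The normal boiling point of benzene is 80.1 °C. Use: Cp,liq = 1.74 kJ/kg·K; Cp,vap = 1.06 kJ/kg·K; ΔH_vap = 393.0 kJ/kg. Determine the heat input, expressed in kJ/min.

liquid 44.2→80.1 °C: 62.466 kJ/kg
vaporisation at 80.1 °C: 393 kJ/kg
vapour 80.1→214 °C: 141.93 kJ/kg
Δh = 62.466 + 393 + 141.93 = 597.4 kJ/kg
Q = ṁ·Δh = 24.30 kg/s × 597.4 kJ/kg = 14517 kJ/s
|Q| = 14517 kW = 871010 kJ/min

Q = 871000 kJ/min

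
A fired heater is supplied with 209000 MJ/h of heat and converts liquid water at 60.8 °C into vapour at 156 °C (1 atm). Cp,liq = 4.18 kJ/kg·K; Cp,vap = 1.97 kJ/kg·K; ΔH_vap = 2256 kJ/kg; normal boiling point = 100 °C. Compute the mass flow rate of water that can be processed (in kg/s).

Δh = 4.18×(100−60.8) + 2256 + 1.97×(156−100) = 2530.2 kJ/kg
Q = 209000 MJ/h = 58056 kJ/s = 58056 kJ/s
ṁ = Q/Δh = 58056 / 2530.2 = 22.945 kg/s

ṁ = 22.9 kg/s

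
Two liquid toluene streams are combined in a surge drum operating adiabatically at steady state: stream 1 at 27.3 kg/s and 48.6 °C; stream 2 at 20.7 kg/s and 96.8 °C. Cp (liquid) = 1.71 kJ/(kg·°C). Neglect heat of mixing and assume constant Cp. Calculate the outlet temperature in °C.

T_out = 69.4 °C

Energy balance with Q = 0: Σ ṁᵢCp,ᵢ(T_out − Tᵢ) = 0
Σ ṁᵢCp,ᵢTᵢ = 27.3×1.71×48.6 + 20.7×1.71×96.8 = 5695.2
Σ ṁᵢCp,ᵢ = 27.3×1.71 + 20.7×1.71 = 82.08
T_out = 5695.2 / 82.08 = 69.386 °C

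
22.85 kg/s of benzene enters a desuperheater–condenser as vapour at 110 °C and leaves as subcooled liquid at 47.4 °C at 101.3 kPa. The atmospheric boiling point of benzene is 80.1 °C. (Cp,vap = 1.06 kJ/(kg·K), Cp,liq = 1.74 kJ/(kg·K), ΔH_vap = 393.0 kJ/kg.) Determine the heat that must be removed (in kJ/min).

vapour 110→80.1 °C: -31.694 kJ/kg
condensation at 80.1 °C: -393 kJ/kg
liquid 80.1→47.4 °C: -56.898 kJ/kg
Δh = -31.694 + -393 + -56.898 = -481.59 kJ/kg
Q = ṁ·Δh = 22.85 kg/s × -481.59 kJ/kg = -11004 kJ/s
|Q| = 11004 kW = 660260 kJ/min

Q_c = 660000 kJ/min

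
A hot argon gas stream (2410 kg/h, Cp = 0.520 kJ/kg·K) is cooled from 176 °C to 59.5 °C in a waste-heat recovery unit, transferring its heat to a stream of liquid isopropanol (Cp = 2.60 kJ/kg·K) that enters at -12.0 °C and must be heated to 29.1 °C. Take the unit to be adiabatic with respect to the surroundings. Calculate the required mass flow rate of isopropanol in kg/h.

ṁ_c = 1370 kg/h

Heat released by hot stream: Q = 2410 × 0.520 × (176 − 59.5) = 146000 kJ/h
Energy balance on cold side (adiabatic exchanger): Q = ṁ_c·Cp_c·(T_c,out − T_c,in)
ṁ_c = 146000 / [2.60 × (29.1 − -12.0)] = 1366.3 kg/h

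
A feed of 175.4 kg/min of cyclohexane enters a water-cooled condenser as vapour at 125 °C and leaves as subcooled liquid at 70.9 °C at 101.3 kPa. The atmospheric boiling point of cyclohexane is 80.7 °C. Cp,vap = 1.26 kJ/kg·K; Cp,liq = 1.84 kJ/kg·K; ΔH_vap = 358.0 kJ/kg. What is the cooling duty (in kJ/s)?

Q_c = 1260 kJ/s

vapour 125→80.7 °C: -55.818 kJ/kg
condensation at 80.7 °C: -358 kJ/kg
liquid 80.7→70.9 °C: -18.032 kJ/kg
Δh = -55.818 + -358 + -18.032 = -431.85 kJ/kg
Q = ṁ·Δh = 175.4 kg/min × -431.85 kJ/kg = -75746 kJ/min
|Q| = 1262.4 kW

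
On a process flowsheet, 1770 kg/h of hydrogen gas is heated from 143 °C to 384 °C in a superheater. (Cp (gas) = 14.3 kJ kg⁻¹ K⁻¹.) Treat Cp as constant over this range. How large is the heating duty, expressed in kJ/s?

Q = ṁ·Cp·ΔT = 1770 × 14.3 × (384 − 143) = 6.1e+06 kJ/h
Converting: 6.1e+06 / 3600 s = 1694.4 kW

Q = 1690 kJ/s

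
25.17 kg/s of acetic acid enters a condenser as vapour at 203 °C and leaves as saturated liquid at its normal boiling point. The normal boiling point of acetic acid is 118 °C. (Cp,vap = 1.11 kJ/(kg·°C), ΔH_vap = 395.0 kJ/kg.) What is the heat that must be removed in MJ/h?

Q_c = 44300 MJ/h

vapour 203→118 °C: -94.35 kJ/kg
condensation at 118 °C: -395 kJ/kg
Δh = -94.35 + -395 = -489.35 kJ/kg
Q = ṁ·Δh = 25.17 kg/s × -489.35 kJ/kg = -12317 kJ/s
|Q| = 12317 kW = 44341 MJ/h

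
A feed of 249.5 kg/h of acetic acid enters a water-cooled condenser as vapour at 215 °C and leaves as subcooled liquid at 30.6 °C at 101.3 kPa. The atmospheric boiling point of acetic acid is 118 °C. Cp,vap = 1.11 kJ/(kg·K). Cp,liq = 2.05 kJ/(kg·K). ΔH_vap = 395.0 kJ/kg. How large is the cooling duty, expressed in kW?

vapour 215→118 °C: -107.67 kJ/kg
condensation at 118 °C: -395 kJ/kg
liquid 118→30.6 °C: -179.17 kJ/kg
Δh = -107.67 + -395 + -179.17 = -681.84 kJ/kg
Q = ṁ·Δh = 249.5 kg/h × -681.84 kJ/kg = -170120 kJ/h
|Q| = 47.255 kW

Q_c = 47.3 kW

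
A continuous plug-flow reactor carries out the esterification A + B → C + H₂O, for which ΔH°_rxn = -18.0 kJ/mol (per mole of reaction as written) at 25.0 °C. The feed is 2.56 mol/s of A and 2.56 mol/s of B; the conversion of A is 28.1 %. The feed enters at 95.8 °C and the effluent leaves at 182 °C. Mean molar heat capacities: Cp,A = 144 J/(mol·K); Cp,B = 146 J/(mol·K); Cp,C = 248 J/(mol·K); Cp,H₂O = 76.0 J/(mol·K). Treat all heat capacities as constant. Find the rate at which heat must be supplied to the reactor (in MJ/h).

Q_in = 198 MJ/h

Extent of reaction ξ = 0.281 × 2.56 = 0.71936 mol/s
Reaction term: ξ·ΔH°_rxn = 0.71936 × -18.0 = -12.948 kJ/s
Sensible, feed 95.8→25 °C: -52.562 kJ/s
Outlet flows (mol/s): A 1.8406, B 1.8406, C 0.71936, H₂O 0.71936
Sensible, products 25→182 °C: 120.4 kJ/s
Q = ΔH = 54.886 kJ/s = 54.886 kW
Heat supplied = 197.59 MJ/h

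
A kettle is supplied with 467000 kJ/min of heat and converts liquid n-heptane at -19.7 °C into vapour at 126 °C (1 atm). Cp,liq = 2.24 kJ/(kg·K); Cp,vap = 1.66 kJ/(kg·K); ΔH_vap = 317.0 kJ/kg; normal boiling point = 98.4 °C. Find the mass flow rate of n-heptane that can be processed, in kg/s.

ṁ = 12.4 kg/s

Δh = 2.24×(98.4−-19.7) + 317.0 + 1.66×(126−98.4) = 627.36 kJ/kg
Q = 467000 kJ/min = 7783.3 kJ/s = 7783.3 kJ/s
ṁ = Q/Δh = 7783.3 / 627.36 = 12.406 kg/s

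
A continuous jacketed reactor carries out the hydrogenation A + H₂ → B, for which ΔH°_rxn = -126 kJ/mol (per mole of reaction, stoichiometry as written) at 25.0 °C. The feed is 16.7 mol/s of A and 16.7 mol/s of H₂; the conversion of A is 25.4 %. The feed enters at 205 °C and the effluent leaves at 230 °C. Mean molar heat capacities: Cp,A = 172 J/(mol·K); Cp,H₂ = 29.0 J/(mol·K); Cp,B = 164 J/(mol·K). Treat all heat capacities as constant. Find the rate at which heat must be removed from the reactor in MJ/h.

Q_out = 1740 MJ/h

Extent of reaction ξ = 0.254 × 16.7 = 4.2418 mol/s
Reaction term: ξ·ΔH°_rxn = 4.2418 × -126 = -534.47 kJ/s
Sensible, feed 205→25 °C: -604.21 kJ/s
Outlet flows (mol/s): A 12.458, H₂ 12.458, B 4.2418
Sensible, products 25→230 °C: 655.95 kJ/s
Q = ΔH = -482.72 kJ/s = -482.72 kW
Heat removed = 1737.8 MJ/h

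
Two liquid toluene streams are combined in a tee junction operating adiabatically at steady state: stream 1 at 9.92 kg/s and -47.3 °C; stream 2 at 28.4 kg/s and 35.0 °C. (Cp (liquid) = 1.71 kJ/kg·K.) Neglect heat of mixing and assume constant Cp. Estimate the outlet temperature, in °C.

T_out = 13.7 °C

Adiabatic, steady state ⇒ Σ ṁᵢCp,ᵢ(T_out − Tᵢ) = 0
T_out = Σ ṁᵢCp,ᵢTᵢ / Σ ṁᵢCp,ᵢ
      = 897.38 / 65.527 = 13.695 °C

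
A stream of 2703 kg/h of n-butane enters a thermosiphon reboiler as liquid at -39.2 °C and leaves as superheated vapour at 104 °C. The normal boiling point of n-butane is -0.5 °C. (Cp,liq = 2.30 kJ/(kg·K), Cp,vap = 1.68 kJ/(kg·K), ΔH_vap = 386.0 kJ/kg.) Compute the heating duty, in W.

Q = 488000 W

liquid -39.2→-0.5 °C: 89.01 kJ/kg
vaporisation at -0.5 °C: 386 kJ/kg
vapour -0.5→104 °C: 175.56 kJ/kg
Δh = 89.01 + 386 + 175.56 = 650.57 kJ/kg
Q = ṁ·Δh = 2703 kg/h × 650.57 kJ/kg = 1.7585e+06 kJ/h
|Q| = 488.47 kW = 488470 W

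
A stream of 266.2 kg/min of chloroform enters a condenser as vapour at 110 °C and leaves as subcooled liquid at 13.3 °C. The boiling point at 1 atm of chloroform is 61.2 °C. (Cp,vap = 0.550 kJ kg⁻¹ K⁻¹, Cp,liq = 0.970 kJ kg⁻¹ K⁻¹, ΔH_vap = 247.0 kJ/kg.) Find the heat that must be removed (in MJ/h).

vapour 110→61.2 °C: -26.84 kJ/kg
condensation at 61.2 °C: -247 kJ/kg
liquid 61.2→13.3 °C: -46.463 kJ/kg
Δh = -26.84 + -247 + -46.463 = -320.3 kJ/kg
Q = ṁ·Δh = 266.2 kg/min × -320.3 kJ/kg = -85265 kJ/min
|Q| = 1421.1 kW = 5115.9 MJ/h

Q_c = 5120 MJ/h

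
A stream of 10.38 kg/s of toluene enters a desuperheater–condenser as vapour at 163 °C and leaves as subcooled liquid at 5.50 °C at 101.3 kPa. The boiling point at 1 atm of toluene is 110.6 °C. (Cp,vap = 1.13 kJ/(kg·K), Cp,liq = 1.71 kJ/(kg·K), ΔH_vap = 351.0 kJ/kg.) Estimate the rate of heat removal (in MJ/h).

vapour 163→110.6 °C: -59.212 kJ/kg
condensation at 110.6 °C: -351 kJ/kg
liquid 110.6→5.50 °C: -179.72 kJ/kg
Δh = -59.212 + -351 + -179.72 = -589.93 kJ/kg
Q = ṁ·Δh = 10.38 kg/s × -589.93 kJ/kg = -6123.5 kJ/s
|Q| = 6123.5 kW = 22045 MJ/h

Q_c = 22000 MJ/h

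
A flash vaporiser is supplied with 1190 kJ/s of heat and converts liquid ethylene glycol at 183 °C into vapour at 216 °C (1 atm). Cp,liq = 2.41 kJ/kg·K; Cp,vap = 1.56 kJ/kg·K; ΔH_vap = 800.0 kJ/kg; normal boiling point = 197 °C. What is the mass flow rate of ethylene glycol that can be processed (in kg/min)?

ṁ = 82.7 kg/min

Δh = 2.41×(197−183) + 800.0 + 1.56×(216−197) = 863.38 kJ/kg
Q = 1190 kJ/s = 1190 kJ/s = 71400 kJ/min
ṁ = Q/Δh = 71400 / 863.38 = 82.698 kg/min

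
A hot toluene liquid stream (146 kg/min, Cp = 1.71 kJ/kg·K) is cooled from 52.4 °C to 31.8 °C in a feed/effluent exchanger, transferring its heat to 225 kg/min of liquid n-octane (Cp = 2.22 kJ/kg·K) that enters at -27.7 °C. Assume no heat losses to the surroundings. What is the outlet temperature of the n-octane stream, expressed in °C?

T_c,out = -17.4 °C

Heat released by hot stream: Q = 146 × 1.71 × (52.4 − 31.8) = 5143 kJ/min
Energy balance on cold side (adiabatic exchanger): Q = ṁ_c·Cp_c·(T_c,out − T_c,in)
T_c,out = -27.7 + 5143/(225 × 2.22) = -17.404 °C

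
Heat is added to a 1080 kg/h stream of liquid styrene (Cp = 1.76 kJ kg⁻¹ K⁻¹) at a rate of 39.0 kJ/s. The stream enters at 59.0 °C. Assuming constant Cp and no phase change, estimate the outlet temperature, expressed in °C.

Q = 39.0 kJ/s = 140400 kJ/h
ΔT = Q/(ṁ·Cp) = 140400/(1080×1.76) = 73.864 K
T_out = 59.0 + 73.864 = 132.86 °C

T_out = 133 °C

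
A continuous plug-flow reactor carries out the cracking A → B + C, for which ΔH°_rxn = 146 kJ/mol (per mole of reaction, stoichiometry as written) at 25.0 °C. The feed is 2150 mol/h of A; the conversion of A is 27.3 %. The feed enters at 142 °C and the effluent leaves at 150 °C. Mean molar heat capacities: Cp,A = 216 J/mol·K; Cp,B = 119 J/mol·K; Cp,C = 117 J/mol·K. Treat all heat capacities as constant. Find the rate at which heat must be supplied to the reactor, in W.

Extent of reaction ξ = 0.273 × 2150 = 586.95 mol/h
Reaction term: ξ·ΔH°_rxn = 586.95 × 146 = 85695 kJ/h
Sensible, feed 142→25 °C: -54335 kJ/h
Outlet flows (mol/h): A 1563, B 586.95, C 586.95
Sensible, products 25→150 °C: 59517 kJ/h
Q = ΔH = 90877 kJ/h = 25.244 kW
Heat supplied = 25244 W

Q_in = 25200 W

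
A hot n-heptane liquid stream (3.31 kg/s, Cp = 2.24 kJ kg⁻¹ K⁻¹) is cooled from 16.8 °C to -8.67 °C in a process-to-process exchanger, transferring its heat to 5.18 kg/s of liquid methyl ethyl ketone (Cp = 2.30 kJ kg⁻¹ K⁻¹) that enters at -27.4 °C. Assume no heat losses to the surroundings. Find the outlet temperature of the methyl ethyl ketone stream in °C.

Heat released by hot stream: Q = 3.31 × 2.24 × (16.8 − -8.67) = 188.84 kJ/s
Energy balance on cold side (adiabatic exchanger): Q = ṁ_c·Cp_c·(T_c,out − T_c,in)
T_c,out = -27.4 + 188.84/(5.18 × 2.30) = -11.549 °C

T_c,out = -11.5 °C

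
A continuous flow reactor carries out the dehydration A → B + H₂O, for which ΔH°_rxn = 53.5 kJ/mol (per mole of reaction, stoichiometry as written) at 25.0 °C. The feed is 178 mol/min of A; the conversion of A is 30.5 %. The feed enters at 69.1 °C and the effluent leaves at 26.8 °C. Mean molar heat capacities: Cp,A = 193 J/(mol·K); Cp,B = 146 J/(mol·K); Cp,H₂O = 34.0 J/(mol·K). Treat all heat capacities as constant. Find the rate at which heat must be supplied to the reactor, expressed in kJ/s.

Q_in = 24.2 kJ/s

Extent of reaction ξ = 0.305 × 178 = 54.29 mol/min
Reaction term: ξ·ΔH°_rxn = 54.29 × 53.5 = 2904.5 kJ/min
Sensible, feed 69.1→25 °C: -1515 kJ/min
Outlet flows (mol/min): A 123.71, B 54.29, H₂O 54.29
Sensible, products 25→26.8 °C: 60.567 kJ/min
Q = ΔH = 1450.1 kJ/min = 24.168 kW
Heat supplied = 24.168 kJ/s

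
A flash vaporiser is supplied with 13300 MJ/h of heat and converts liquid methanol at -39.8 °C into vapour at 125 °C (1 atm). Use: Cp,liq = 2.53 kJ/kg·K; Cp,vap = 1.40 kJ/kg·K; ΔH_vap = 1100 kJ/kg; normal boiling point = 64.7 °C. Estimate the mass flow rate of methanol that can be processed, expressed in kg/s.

ṁ = 2.55 kg/s

Δh = 2.53×(64.7−-39.8) + 1100 + 1.40×(125−64.7) = 1448.8 kJ/kg
Q = 13300 MJ/h = 3694.4 kJ/s = 3694.4 kJ/s
ṁ = Q/Δh = 3694.4 / 1448.8 = 2.55 kg/s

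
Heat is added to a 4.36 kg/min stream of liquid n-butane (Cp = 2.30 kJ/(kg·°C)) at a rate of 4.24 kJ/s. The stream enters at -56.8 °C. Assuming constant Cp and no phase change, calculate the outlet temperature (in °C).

Q = 4.24 kJ/s = 254.4 kJ/min
ΔT = Q/(ṁ·Cp) = 254.4/(4.36×2.30) = 25.369 K
T_out = -56.8 + 25.369 = -31.431 °C

T_out = -31.4 °C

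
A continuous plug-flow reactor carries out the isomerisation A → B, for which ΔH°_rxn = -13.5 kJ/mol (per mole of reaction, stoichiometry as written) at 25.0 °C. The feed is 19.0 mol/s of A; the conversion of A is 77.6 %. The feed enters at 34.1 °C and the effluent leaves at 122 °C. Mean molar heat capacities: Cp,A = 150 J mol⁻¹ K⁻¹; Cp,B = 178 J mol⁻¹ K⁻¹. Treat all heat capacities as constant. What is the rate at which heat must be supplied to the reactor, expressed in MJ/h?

Q_in = 329 MJ/h

Extent of reaction ξ = 0.776 × 19.0 = 14.744 mol/s
Reaction term: ξ·ΔH°_rxn = 14.744 × -13.5 = -199.04 kJ/s
Sensible, feed 34.1→25 °C: -25.935 kJ/s
Outlet flows (mol/s): A 4.256, B 14.744
Sensible, products 25→122 °C: 316.49 kJ/s
Q = ΔH = 91.516 kJ/s = 91.516 kW
Heat supplied = 329.46 MJ/h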